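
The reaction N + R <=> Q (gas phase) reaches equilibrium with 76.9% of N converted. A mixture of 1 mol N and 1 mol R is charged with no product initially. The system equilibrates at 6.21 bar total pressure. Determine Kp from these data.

Basis: 1 mol N initially; let X = conversion of N. Extent ξ = X.
Moles: n_N = 1 − X; n_R = 1 − X; n_Q = X.
Total moles n_T = 2 − X.
At X = 0.769: n_N = 0.231, n_R = 0.231, n_Q = 0.769, n_T = 1.23.
p_i = (n_i/n_T)·P. Kp = p_Q / (p_N p_R) = 2.86 bar^-1.

Kp = 2.86 bar^-1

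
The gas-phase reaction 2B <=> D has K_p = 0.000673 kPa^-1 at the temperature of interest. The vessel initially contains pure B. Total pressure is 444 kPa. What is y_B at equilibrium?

Take 1 mol B as basis and let X be its fractional conversion, so ξ = 0.5X.
At extent ξ: n_B = 1 − X; n_D = 0.5X.
n_T = Σnᵢ = 1 − 0.5X.
y_i = n_i/n_T, p_i = y_i·P. K_p = p_D / (p_B^2).
Substituting and setting equal to 0.000673 kPa^-1 gives a polynomial in X; the root in (0,1) is X = 0.325.
Then n_B = 0.675, n_T = 0.837, so y_B = 0.806.

y_B = 0.806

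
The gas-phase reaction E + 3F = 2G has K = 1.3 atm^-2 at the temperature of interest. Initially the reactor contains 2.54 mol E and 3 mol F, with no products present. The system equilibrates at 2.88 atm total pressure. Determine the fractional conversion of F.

Take 3 mol F as basis and let X be its fractional conversion, so ξ = X.
At extent ξ: n_E = 2.54 − X; n_F = 3 − 3X; n_G = 2X.
Total moles n_T = 5.54 − 2X.
With p_i = (n_i/n_T)P, K = p_G^2 / (p_E p_F^3).
This yields a degree-4 equation in X; solving on (0,1), X = 0.627.

X = 0.627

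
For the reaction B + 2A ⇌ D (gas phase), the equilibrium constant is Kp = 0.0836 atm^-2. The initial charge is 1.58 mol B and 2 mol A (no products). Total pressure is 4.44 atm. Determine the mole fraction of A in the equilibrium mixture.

y_A = 0.439

Take 2 mol A as basis and let X be its fractional conversion, so ξ = X.
Species balance: n_B = 1.58 − X; n_A = 2 − 2X; n_D = X.
Total moles n_T = 3.58 − 2X.
With p_i = (n_i/n_T)P, Kp = p_D / (p_B p_A^2).
This yields a degree-3 equation in X; solving on (0,1), X = 0.381.
Then n_A = 1.24, n_T = 2.82, so y_A = 0.439.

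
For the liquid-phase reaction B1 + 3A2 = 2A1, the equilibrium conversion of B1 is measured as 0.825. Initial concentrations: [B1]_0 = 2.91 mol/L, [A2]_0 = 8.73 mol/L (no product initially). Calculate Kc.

Kc = 12.7 (mol/L)^-2

Let X = conversion of B1.
Concentrations: [B1] = 2.91 − 2.91X; [A2] = 8.73 − 8.73X; [A1] = 5.82X.
At X = 0.825: [B1] = 0.509, [A2] = 1.53, [A1] = 4.8.
Kc = [A1]^2 / ([B1] [A2]^3) = 12.7 (mol/L)^-2.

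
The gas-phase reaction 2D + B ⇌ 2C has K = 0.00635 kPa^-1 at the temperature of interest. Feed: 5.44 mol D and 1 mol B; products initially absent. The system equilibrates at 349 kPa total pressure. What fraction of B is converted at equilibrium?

Basis: 1 mol B initially; let X = conversion of B. Extent ξ = X.
Moles: n_D = 5.44 − 2X; n_B = 1 − X; n_C = 2X.
n_T = Σnᵢ = 6.44 − X.
y_i = n_i/n_T, p_i = y_i·P. K = p_C^2 / (p_D^2 p_B).
Setting this equal to 0.00635 kPa^-1 and taking the physical root (0 < X < 1) gives X = 0.695.

X = 0.695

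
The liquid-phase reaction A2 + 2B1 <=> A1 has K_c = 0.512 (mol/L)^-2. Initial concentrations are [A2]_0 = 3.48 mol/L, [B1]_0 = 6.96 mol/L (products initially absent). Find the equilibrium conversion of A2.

Let X = conversion of A2; extent ξ = 3.48·X mol/L.
Concentrations: [A2] = 3.48 − 3.48X; [B1] = 6.96 − 6.96X; [A1] = 3.48X.
K_c = [A1] / ([A2] [B1]^2).
Solving K_c = 0.512 for X ∈ (0,1): X = 0.696.

X = 0.696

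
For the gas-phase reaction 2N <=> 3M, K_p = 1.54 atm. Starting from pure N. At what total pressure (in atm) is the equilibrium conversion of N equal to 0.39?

Basis: 1 mol N initially; let X = conversion of N. Extent ξ = 0.5X.
Species balance: n_N = 1 − X; n_M = 1.5X.
Total moles n_T = 1 + 0.5X.
K_p = p_M^3 / (p_N^2) with p_i = (n_i/n_T)·P.
At X = 0.39: the mole-fraction product g(X) = Π y_i^ν_i = 0.4502. Since K_p = g(X)·P^{1}, P = (K_p/g)^(1/1) = (1.54/0.4502)^(1/1) = 3.42 atm.

P = 3.42 atm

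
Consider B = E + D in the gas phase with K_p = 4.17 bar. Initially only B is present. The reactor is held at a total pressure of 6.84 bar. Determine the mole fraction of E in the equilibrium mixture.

Take 1 mol B as basis and let X be its fractional conversion, so ξ = X.
Mole table: n_B = 1 − X; n_E = X; n_D = X.
n_T = Σnᵢ = 1 + X.
y_i = n_i/n_T, p_i = y_i·P. K_p = p_E p_D / (p_B).
This yields a degree-2 equation in X; solving on (0,1), X = 0.615.
Then n_E = 0.615, n_T = 1.62, so y_E = 0.381.

y_E = 0.381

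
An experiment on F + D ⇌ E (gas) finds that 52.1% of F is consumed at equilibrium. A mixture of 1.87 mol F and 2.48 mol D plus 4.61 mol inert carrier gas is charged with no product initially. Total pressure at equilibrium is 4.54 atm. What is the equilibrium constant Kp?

Kp = 1.27 atm^-1

Basis: 1.87 mol F initially; let X = conversion of F. Extent ξ = 1.87X.
Species balance: n_F = 1.87 − 1.87X; n_D = 2.48 − 1.87X; n_E = 1.87X; n_I = 4.61 (inert).
Total moles n_T = 8.96 − 1.87X.
At X = 0.521: n_F = 0.896, n_D = 1.51, n_E = 0.974, n_T = 7.99.
p_i = (n_i/n_T)·P. Kp = p_E / (p_F p_D) = 1.27 atm^-1.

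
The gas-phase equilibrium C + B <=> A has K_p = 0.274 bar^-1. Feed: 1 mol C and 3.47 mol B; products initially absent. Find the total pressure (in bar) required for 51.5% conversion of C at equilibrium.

P = 5.19 bar

Take 1 mol C as basis and let X be its fractional conversion, so ξ = X.
Moles: n_C = 1 − X; n_B = 3.47 − X; n_A = X.
Total moles n_T = 4.47 − X.
K_p = p_A / (p_C p_B) with p_i = (n_i/n_T)·P.
At X = 0.515: the mole-fraction product g(X) = Π y_i^ν_i = 1.421. Since K_p = g(X)·P^{-1}, P = (g/K_p)^(1/1) = (1.421/0.274)^(1/1) = 5.19 bar.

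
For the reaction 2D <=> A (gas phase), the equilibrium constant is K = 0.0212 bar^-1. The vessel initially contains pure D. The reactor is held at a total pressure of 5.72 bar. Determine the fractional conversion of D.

X = 0.179

Let X = conversion of D (basis 1 mol D); extent of reaction ξ = 0.5X.
Moles: n_D = 1 − X; n_A = 0.5X.
Summing: n_T = 1 − 0.5X.
y_i = n_i/n_T, p_i = y_i·P. K = p_A / (p_D^2).
Equating to 0.0212 bar^-1 and solving on 0 < X < 1: X = 0.179.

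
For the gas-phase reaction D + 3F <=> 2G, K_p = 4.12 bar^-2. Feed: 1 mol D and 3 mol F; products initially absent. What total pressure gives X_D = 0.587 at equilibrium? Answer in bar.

P = 1.84 bar

Basis: 1 mol D initially; let X = conversion of D. Extent ξ = X.
At extent ξ: n_D = 1 − X; n_F = 3 − 3X; n_G = 2X.
n_T = Σnᵢ = 4 − 2X.
K_p = p_G^2 / (p_D p_F^3) with p_i = (n_i/n_T)·P.
At X = 0.587: the mole-fraction product g(X) = Π y_i^ν_i = 14.01. Since K_p = g(X)·P^{-2}, P = (g/K_p)^(1/2) = (14.01/4.12)^(1/2) = 1.84 bar.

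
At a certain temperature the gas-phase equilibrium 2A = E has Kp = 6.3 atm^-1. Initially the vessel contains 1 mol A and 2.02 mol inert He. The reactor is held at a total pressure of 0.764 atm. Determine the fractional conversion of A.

Let X = conversion of A (basis 1 mol A); extent of reaction ξ = 0.5X.
Moles: n_A = 1 − X; n_E = 0.5X; n_I = 2.02 (inert).
n_T = Σnᵢ = 3.02 − 0.5X.
With p_i = (n_i/n_T)P, Kp = p_E / (p_A^2).
Setting this equal to 6.3 atm^-1 and taking the physical root (0 < X < 1) gives X = 0.591.

X = 0.591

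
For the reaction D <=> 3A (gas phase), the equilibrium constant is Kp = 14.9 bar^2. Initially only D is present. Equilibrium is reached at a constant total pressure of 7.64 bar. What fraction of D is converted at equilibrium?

Take 1 mol D as basis and let X be its fractional conversion, so ξ = X.
Mole table: n_D = 1 − X; n_A = 3X.
Summing: n_T = 1 + 2X.
With p_i = (n_i/n_T)P, Kp = p_A^3 / (p_D).
Setting this equal to 14.9 bar^2 and taking the physical root (0 < X < 1) gives X = 0.252.

X = 0.252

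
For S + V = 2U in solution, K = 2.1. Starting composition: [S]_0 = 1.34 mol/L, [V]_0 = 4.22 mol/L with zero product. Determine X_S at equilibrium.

X = 0.663

Let X = conversion of S; extent ξ = 1.34·X mol/L.
Concentrations: [S] = 1.34 − 1.34X; [V] = 4.22 − 1.34X; [U] = 2.68X.
K = [U]^2 / ([S] [V]).
Setting equal to 2.1 and solving for X on (0,1) gives X = 0.663.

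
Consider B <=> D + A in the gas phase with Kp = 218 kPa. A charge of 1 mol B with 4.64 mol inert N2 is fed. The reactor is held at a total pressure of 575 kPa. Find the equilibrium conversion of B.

X = 0.761

Take 1 mol B as basis and let X be its fractional conversion, so ξ = X.
Moles: n_B = 1 − X; n_D = X; n_A = X; n_I = 4.64 (inert).
Summing: n_T = 5.64 + X.
Mole fractions y_i = n_i/n_T; Kp = p_D p_A / (p_B) with p_i = y_i·P.
Substituting and setting equal to 218 kPa gives a polynomial in X; the root in (0,1) is X = 0.761.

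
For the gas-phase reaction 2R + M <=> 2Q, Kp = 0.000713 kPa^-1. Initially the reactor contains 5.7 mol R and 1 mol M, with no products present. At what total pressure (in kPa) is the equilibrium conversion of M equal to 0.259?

P = 122 kPa

Take 1 mol M as basis and let X be its fractional conversion, so ξ = X.
At extent ξ: n_R = 5.7 − 2X; n_M = 1 − X; n_Q = 2X.
n_T = Σnᵢ = 6.7 − X.
Kp = p_Q^2 / (p_R^2 p_M) with p_i = (n_i/n_T)·P.
At X = 0.259: the mole-fraction product g(X) = Π y_i^ν_i = 0.08686. Since Kp = g(X)·P^{-1}, P = (g/Kp)^(1/1) = (0.08686/0.000713)^(1/1) = 122 kPa.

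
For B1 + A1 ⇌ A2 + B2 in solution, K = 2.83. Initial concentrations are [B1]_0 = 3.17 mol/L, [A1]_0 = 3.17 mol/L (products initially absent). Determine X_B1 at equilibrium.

X = 0.627

Let X = conversion of B1; extent ξ = 3.17·X mol/L.
Concentrations: [B1] = 3.17 − 3.17X; [A1] = 3.17 − 3.17X; [A2] = 3.17X; [B2] = 3.17X.
K = [A2] [B2] / ([B1] [A1]).
Solving K = 2.83 for X ∈ (0,1): X = 0.627.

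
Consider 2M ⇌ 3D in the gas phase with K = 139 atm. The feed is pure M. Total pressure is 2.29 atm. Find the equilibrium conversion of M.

Take 1 mol M as basis and let X be its fractional conversion, so ξ = 0.5X.
Mole table: n_M = 1 − X; n_D = 1.5X.
Total moles n_T = 1 + 0.5X.
With p_i = (n_i/n_T)P, K = p_D^3 / (p_M^2).
Substituting and setting equal to 139 atm gives a polynomial in X; the root in (0,1) is X = 0.846.

X = 0.846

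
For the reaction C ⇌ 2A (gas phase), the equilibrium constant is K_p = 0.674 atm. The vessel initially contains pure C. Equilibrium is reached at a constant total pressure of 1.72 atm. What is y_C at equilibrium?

y_C = 0.540

Let X = conversion of C (basis 1 mol C); extent of reaction ξ = X.
At extent ξ: n_C = 1 − X; n_A = 2X.
n_T = Σnᵢ = 1 + X.
Mole fractions y_i = n_i/n_T; K_p = p_A^2 / (p_C) with p_i = y_i·P.
Substituting and setting equal to 0.674 atm gives a polynomial in X; the root in (0,1) is X = 0.299.
Then n_C = 0.701, n_T = 1.3, so y_C = 0.540.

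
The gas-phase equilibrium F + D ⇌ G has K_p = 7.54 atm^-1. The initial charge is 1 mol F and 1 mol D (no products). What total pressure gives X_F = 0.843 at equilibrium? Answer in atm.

Take 1 mol F as basis and let X be its fractional conversion, so ξ = X.
At extent ξ: n_F = 1 − X; n_D = 1 − X; n_G = X.
Total moles n_T = 2 − X.
K_p = p_G / (p_F p_D) with p_i = (n_i/n_T)·P.
At X = 0.843: the mole-fraction product g(X) = Π y_i^ν_i = 39.57. Since K_p = g(X)·P^{-1}, P = (g/K_p)^(1/1) = (39.57/7.54)^(1/1) = 5.25 atm.

P = 5.25 atm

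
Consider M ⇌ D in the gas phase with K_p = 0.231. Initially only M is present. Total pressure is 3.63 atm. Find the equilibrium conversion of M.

X = 0.188

Basis: 1 mol M initially; let X = conversion of M. Extent ξ = X.
Moles: n_M = 1 − X; n_D = X.
Since Δν = 0, n_T = 1 throughout.
With p_i = (n_i/n_T)P, K_p = p_D / (p_M).
Substituting and setting equal to 0.231 gives a polynomial in X; the root in (0,1) is X = 0.188.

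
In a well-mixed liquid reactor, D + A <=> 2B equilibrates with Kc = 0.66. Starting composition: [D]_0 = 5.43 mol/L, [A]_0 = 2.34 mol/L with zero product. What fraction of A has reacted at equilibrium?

Let X = conversion of A; extent ξ = 2.34·X mol/L.
Concentrations: [D] = 5.43 − 2.34X; [A] = 2.34 − 2.34X; [B] = 4.68X.
Kc = [B]^2 / ([D] [A]).
Equating to 0.66: the physical root is X = 0.424.

X = 0.424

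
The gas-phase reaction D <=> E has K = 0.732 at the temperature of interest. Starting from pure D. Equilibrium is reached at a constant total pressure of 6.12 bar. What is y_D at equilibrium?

Basis: 1 mol D initially; let X = conversion of D. Extent ξ = X.
Moles: n_D = 1 − X; n_E = X.
Since Δν = 0, n_T = 1 throughout.
With p_i = (n_i/n_T)P, K = p_E / (p_D).
Equating to 0.732 and solving on 0 < X < 1: X = 0.423.
Then n_D = 0.577, n_T = 1, so y_D = 0.577.

y_D = 0.577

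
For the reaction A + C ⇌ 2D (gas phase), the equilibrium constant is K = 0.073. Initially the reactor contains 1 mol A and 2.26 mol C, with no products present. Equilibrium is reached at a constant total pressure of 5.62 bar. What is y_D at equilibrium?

y_D = 0.109

Basis: 1 mol A initially; let X = conversion of A. Extent ξ = X.
Mole table: n_A = 1 − X; n_C = 2.26 − X; n_D = 2X.
Total moles n_T = 3.26 (Δν = 0, constant).
With p_i = (n_i/n_T)P, K = p_D^2 / (p_A p_C).
Setting this equal to 0.073 and taking the physical root (0 < X < 1) gives X = 0.177.
Then n_D = 0.354, n_T = 3.26, so y_D = 0.109.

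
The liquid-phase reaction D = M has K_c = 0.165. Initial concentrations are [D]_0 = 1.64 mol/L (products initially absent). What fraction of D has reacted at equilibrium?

Let X = conversion of D; extent ξ = 1.64·X mol/L.
Concentrations: [D] = 1.64 − 1.64X; [M] = 1.64X.
K_c = [M] / ([D]).
Solving K_c = 0.165 for X ∈ (0,1): X = 0.142.

X = 0.142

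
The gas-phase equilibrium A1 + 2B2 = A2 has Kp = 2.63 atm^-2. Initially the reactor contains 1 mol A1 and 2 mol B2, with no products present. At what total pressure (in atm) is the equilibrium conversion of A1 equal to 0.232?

Take 1 mol A1 as basis and let X be its fractional conversion, so ξ = X.
Moles: n_A1 = 1 − X; n_B2 = 2 − 2X; n_A2 = X.
Total moles n_T = 3 − 2X.
Kp = p_A2 / (p_A1 p_B2^2) with p_i = (n_i/n_T)·P.
At X = 0.232: the mole-fraction product g(X) = Π y_i^ν_i = 0.8235. Since Kp = g(X)·P^{-2}, P = (g/Kp)^(1/2) = (0.8235/2.63)^(1/2) = 0.56 atm.

P = 0.56 atm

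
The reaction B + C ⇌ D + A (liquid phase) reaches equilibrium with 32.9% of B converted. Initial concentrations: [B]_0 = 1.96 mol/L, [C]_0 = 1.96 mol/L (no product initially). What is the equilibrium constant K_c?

K_c = 0.24

Let X = conversion of B.
Concentrations: [B] = 1.96 − 1.96X; [C] = 1.96 − 1.96X; [D] = 1.96X; [A] = 1.96X.
At X = 0.329: [B] = 1.32, [C] = 1.32, [D] = 0.645, [A] = 0.645.
K_c = [D] [A] / ([B] [C]) = 0.24.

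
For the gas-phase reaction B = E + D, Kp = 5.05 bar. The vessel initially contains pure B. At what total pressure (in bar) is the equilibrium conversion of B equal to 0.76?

P = 3.69 bar

Let X = conversion of B (basis 1 mol B); extent of reaction ξ = X.
Mole table: n_B = 1 − X; n_E = X; n_D = X.
Summing: n_T = 1 + X.
Kp = p_E p_D / (p_B) with p_i = (n_i/n_T)·P.
At X = 0.76: the mole-fraction product g(X) = Π y_i^ν_i = 1.367. Since Kp = g(X)·P^{1}, P = (Kp/g)^(1/1) = (5.05/1.367)^(1/1) = 3.69 bar.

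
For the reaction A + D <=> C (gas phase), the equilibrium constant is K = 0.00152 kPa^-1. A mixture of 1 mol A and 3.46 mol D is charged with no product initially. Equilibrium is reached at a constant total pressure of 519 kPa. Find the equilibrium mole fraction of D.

y_D = 0.755

Let X = conversion of A (basis 1 mol A); extent of reaction ξ = X.
At extent ξ: n_A = 1 − X; n_D = 3.46 − X; n_C = X.
Summing: n_T = 4.46 − X.
Mole fractions y_i = n_i/n_T; K = p_C / (p_A p_D) with p_i = y_i·P.
Equating to 0.00152 kPa^-1 and solving on 0 < X < 1: X = 0.373.
Then n_D = 3.09, n_T = 4.09, so y_D = 0.755.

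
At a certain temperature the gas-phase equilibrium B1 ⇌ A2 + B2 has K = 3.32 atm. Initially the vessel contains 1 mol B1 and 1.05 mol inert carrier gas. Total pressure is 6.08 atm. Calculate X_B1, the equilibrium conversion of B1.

X = 0.685

Let X = conversion of B1 (basis 1 mol B1); extent of reaction ξ = X.
Mole table: n_B1 = 1 − X; n_A2 = X; n_B2 = X; n_I = 1.05 (inert).
Summing: n_T = 2.05 + X.
y_i = n_i/n_T, p_i = y_i·P. K = p_A2 p_B2 / (p_B1).
Setting this equal to 3.32 atm and taking the physical root (0 < X < 1) gives X = 0.685.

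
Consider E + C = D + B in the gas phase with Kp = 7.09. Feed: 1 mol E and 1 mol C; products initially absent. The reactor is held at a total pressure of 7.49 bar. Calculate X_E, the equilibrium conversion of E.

X = 0.727

Take 1 mol E as basis and let X be its fractional conversion, so ξ = X.
At extent ξ: n_E = 1 − X; n_C = 1 − X; n_D = X; n_B = X.
Total moles n_T = 2 (Δν = 0, constant).
y_i = n_i/n_T, p_i = y_i·P. Kp = p_D p_B / (p_E p_C).
Substituting and setting equal to 7.09 gives a polynomial in X; the root in (0,1) is X = 0.727.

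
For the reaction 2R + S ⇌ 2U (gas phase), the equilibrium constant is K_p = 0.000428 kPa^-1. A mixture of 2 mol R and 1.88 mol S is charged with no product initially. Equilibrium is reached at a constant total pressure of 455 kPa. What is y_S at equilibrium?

Basis: 2 mol R initially; let X = conversion of R. Extent ξ = X.
At extent ξ: n_R = 2 − 2X; n_S = 1.88 − X; n_U = 2X.
Summing: n_T = 3.88 − X.
y_i = n_i/n_T, p_i = y_i·P. K_p = p_U^2 / (p_R^2 p_S).
Setting this equal to 0.000428 kPa^-1 and taking the physical root (0 < X < 1) gives X = 0.229.
Then n_S = 1.65, n_T = 3.65, so y_S = 0.452.

y_S = 0.452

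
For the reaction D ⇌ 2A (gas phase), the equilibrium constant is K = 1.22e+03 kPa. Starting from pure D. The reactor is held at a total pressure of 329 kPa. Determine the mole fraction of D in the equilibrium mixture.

Basis: 1 mol D initially; let X = conversion of D. Extent ξ = X.
Mole table: n_D = 1 − X; n_A = 2X.
n_T = Σnᵢ = 1 + X.
With p_i = (n_i/n_T)P, K = p_A^2 / (p_D).
This yields a degree-2 equation in X; solving on (0,1), X = 0.694.
Then n_D = 0.306, n_T = 1.69, so y_D = 0.181.

y_D = 0.181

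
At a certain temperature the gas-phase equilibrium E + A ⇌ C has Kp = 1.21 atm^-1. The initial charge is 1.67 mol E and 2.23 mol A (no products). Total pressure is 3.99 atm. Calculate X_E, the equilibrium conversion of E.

Let X = conversion of E (basis 1.67 mol E); extent of reaction ξ = 1.67X.
At extent ξ: n_E = 1.67 − 1.67X; n_A = 2.23 − 1.67X; n_C = 1.67X.
Total moles n_T = 3.9 − 1.67X.
With p_i = (n_i/n_T)P, Kp = p_C / (p_E p_A).
Equating to 1.21 atm^-1 and solving on 0 < X < 1: X = 0.660.

X = 0.660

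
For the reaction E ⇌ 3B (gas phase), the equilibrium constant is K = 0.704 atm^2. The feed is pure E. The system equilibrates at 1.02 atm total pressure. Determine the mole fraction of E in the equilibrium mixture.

Let X = conversion of E (basis 1 mol E); extent of reaction ξ = X.
Moles: n_E = 1 − X; n_B = 3X.
Total moles n_T = 1 + 2X.
With p_i = (n_i/n_T)P, K = p_B^3 / (p_E).
Setting this equal to 0.704 atm^2 and taking the physical root (0 < X < 1) gives X = 0.362.
Then n_E = 0.638, n_T = 1.72, so y_E = 0.370.

y_E = 0.370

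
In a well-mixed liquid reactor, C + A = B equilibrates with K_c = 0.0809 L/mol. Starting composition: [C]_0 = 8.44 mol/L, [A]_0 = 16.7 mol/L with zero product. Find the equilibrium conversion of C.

X = 0.502

Let X = conversion of C; extent ξ = 8.44·X mol/L.
Concentrations: [C] = 8.44 − 8.44X; [A] = 16.7 − 8.44X; [B] = 8.44X.
K_c = [B] / ([C] [A]).
Setting equal to 0.0809 and solving for X on (0,1) gives X = 0.502.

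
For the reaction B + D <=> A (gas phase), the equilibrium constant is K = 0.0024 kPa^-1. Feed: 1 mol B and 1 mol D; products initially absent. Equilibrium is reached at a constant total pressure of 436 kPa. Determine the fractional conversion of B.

X = 0.301

Take 1 mol B as basis and let X be its fractional conversion, so ξ = X.
At extent ξ: n_B = 1 − X; n_D = 1 − X; n_A = X.
Total moles n_T = 2 − X.
y_i = n_i/n_T, p_i = y_i·P. K = p_A / (p_B p_D).
Equating to 0.0024 kPa^-1 and solving on 0 < X < 1: X = 0.301.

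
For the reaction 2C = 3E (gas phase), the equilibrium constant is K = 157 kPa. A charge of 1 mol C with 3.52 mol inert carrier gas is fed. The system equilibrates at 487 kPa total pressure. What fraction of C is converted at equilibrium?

X = 0.491

Let X = conversion of C (basis 1 mol C); extent of reaction ξ = 0.5X.
Species balance: n_C = 1 − X; n_E = 1.5X; n_I = 3.52 (inert).
n_T = Σnᵢ = 4.52 + 0.5X.
y_i = n_i/n_T, p_i = y_i·P. K = p_E^3 / (p_C^2).
Substituting and setting equal to 157 kPa gives a polynomial in X; the root in (0,1) is X = 0.491.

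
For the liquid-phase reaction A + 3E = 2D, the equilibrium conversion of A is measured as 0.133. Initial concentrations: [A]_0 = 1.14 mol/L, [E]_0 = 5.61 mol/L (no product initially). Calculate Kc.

Kc = 0.000679 (mol/L)^-2

Let X = conversion of A.
Concentrations: [A] = 1.14 − 1.14X; [E] = 5.61 − 3.42X; [D] = 2.28X.
At X = 0.133: [A] = 0.988, [E] = 5.16, [D] = 0.303.
Kc = [D]^2 / ([A] [E]^3) = 0.000679 (mol/L)^-2.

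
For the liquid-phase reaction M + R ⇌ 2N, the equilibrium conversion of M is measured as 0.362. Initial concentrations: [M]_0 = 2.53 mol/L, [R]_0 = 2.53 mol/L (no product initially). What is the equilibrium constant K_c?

Let X = conversion of M.
Concentrations: [M] = 2.53 − 2.53X; [R] = 2.53 − 2.53X; [N] = 5.06X.
At X = 0.362: [M] = 1.61, [R] = 1.61, [N] = 1.83.
K_c = [N]^2 / ([M] [R]) = 1.29.

K_c = 1.29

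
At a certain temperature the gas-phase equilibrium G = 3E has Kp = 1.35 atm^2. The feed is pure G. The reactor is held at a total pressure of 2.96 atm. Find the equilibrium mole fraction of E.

y_E = 0.441

Take 1 mol G as basis and let X be its fractional conversion, so ξ = X.
At extent ξ: n_G = 1 − X; n_E = 3X.
n_T = Σnᵢ = 1 + 2X.
With p_i = (n_i/n_T)P, Kp = p_E^3 / (p_G).
Equating to 1.35 atm^2 and solving on 0 < X < 1: X = 0.209.
Then n_E = 0.626, n_T = 1.42, so y_E = 0.441.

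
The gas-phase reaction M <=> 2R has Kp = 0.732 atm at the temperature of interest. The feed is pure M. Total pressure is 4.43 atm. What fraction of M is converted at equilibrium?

X = 0.199

Take 1 mol M as basis and let X be its fractional conversion, so ξ = X.
Moles: n_M = 1 − X; n_R = 2X.
Total moles n_T = 1 + X.
Mole fractions y_i = n_i/n_T; Kp = p_R^2 / (p_M) with p_i = y_i·P.
Equating to 0.732 atm and solving on 0 < X < 1: X = 0.199.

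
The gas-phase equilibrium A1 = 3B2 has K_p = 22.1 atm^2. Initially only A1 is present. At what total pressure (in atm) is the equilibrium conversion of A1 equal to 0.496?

Basis: 1 mol A1 initially; let X = conversion of A1. Extent ξ = X.
Moles: n_A1 = 1 − X; n_B2 = 3X.
Total moles n_T = 1 + 2X.
K_p = p_B2^3 / (p_A1) with p_i = (n_i/n_T)·P.
At X = 0.496: the mole-fraction product g(X) = Π y_i^ν_i = 1.647. Since K_p = g(X)·P^{2}, P = (K_p/g)^(1/2) = (22.1/1.647)^(1/2) = 3.66 atm.

P = 3.66 atm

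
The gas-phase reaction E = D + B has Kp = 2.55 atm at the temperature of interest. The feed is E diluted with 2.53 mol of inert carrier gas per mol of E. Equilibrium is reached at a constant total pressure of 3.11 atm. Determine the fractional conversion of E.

X = 0.814

Take 1 mol E as basis and let X be its fractional conversion, so ξ = X.
Moles: n_E = 1 − X; n_D = X; n_B = X; n_I = 2.53 (inert).
n_T = Σnᵢ = 3.53 + X.
With p_i = (n_i/n_T)P, Kp = p_D p_B / (p_E).
Equating to 2.55 atm and solving on 0 < X < 1: X = 0.814.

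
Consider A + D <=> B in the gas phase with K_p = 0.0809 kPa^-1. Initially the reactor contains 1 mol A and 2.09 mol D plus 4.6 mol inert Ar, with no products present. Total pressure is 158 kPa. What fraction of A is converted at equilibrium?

Let X = conversion of A (basis 1 mol A); extent of reaction ξ = X.
Mole table: n_A = 1 − X; n_D = 2.09 − X; n_B = X; n_I = 4.6 (inert).
Summing: n_T = 7.69 − X.
With p_i = (n_i/n_T)P, K_p = p_B / (p_A p_D).
Setting this equal to 0.0809 kPa^-1 and taking the physical root (0 < X < 1) gives X = 0.716.

X = 0.716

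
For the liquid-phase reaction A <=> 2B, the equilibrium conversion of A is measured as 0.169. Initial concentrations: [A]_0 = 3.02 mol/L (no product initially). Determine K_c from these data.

Let X = conversion of A.
Concentrations: [A] = 3.02 − 3.02X; [B] = 6.04X.
At X = 0.169: [A] = 2.51, [B] = 1.02.
K_c = [B]^2 / ([A]) = 0.415 mol/L.

K_c = 0.415 mol/L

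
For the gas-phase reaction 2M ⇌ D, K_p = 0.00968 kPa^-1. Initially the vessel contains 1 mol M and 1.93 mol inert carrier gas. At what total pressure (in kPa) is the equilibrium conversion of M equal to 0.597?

P = 500 kPa

Basis: 1 mol M initially; let X = conversion of M. Extent ξ = 0.5X.
Species balance: n_M = 1 − X; n_D = 0.5X; n_I = 1.93 (inert).
Summing: n_T = 2.93 − 0.5X.
K_p = p_D / (p_M^2) with p_i = (n_i/n_T)·P.
At X = 0.597: the mole-fraction product g(X) = Π y_i^ν_i = 4.837. Since K_p = g(X)·P^{-1}, P = (g/K_p)^(1/1) = (4.837/0.00968)^(1/1) = 500 kPa.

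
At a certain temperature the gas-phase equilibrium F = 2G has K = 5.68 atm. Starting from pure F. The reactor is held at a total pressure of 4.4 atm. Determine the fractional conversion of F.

Let X = conversion of F (basis 1 mol F); extent of reaction ξ = X.
Species balance: n_F = 1 − X; n_G = 2X.
Total moles n_T = 1 + X.
y_i = n_i/n_T, p_i = y_i·P. K = p_G^2 / (p_F).
Equating to 5.68 atm and solving on 0 < X < 1: X = 0.494.

X = 0.494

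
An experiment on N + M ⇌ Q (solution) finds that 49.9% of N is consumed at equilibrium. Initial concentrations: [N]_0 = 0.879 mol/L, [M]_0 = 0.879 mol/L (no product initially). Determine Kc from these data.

Kc = 2.26 L/mol

Let X = conversion of N.
Concentrations: [N] = 0.879 − 0.879X; [M] = 0.879 − 0.879X; [Q] = 0.879X.
At X = 0.499: [N] = 0.44, [M] = 0.44, [Q] = 0.439.
Kc = [Q] / ([N] [M]) = 2.26 L/mol.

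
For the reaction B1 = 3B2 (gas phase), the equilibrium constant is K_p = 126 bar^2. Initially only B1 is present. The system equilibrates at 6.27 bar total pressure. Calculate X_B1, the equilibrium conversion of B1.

Let X = conversion of B1 (basis 1 mol B1); extent of reaction ξ = X.
Species balance: n_B1 = 1 − X; n_B2 = 3X.
n_T = Σnᵢ = 1 + 2X.
Mole fractions y_i = n_i/n_T; K_p = p_B2^3 / (p_B1) with p_i = y_i·P.
Setting this equal to 126 bar^2 and taking the physical root (0 < X < 1) gives X = 0.611.

X = 0.611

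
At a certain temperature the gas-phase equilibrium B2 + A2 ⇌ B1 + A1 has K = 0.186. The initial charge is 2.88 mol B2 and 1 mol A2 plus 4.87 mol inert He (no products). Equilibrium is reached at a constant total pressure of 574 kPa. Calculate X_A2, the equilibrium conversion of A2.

X = 0.481

Basis: 1 mol A2 initially; let X = conversion of A2. Extent ξ = X.
Mole table: n_B2 = 2.88 − X; n_A2 = 1 − X; n_B1 = X; n_A1 = X; n_I = 4.87 (inert).
Total moles n_T = 8.75 (Δν = 0, constant).
y_i = n_i/n_T, p_i = y_i·P. K = p_B1 p_A1 / (p_B2 p_A2).
Setting this equal to 0.186 and taking the physical root (0 < X < 1) gives X = 0.481.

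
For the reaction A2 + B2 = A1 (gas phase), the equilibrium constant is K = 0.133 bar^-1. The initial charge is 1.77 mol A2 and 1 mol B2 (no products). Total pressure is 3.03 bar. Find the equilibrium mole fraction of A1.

Let X = conversion of B2 (basis 1 mol B2); extent of reaction ξ = X.
At extent ξ: n_A2 = 1.77 − X; n_B2 = 1 − X; n_A1 = X.
Total moles n_T = 2.77 − X.
With p_i = (n_i/n_T)P, K = p_A1 / (p_A2 p_B2).
Equating to 0.133 bar^-1 and solving on 0 < X < 1: X = 0.198.
Then n_A1 = 0.198, n_T = 2.57, so y_A1 = 0.077.

y_A1 = 0.077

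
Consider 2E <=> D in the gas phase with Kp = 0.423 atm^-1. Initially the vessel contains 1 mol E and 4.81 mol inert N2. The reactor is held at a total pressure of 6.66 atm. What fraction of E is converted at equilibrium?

X = 0.382

Let X = conversion of E (basis 1 mol E); extent of reaction ξ = 0.5X.
Mole table: n_E = 1 − X; n_D = 0.5X; n_I = 4.81 (inert).
Summing: n_T = 5.81 − 0.5X.
y_i = n_i/n_T, p_i = y_i·P. Kp = p_D / (p_E^2).
Substituting and setting equal to 0.423 atm^-1 gives a polynomial in X; the root in (0,1) is X = 0.382.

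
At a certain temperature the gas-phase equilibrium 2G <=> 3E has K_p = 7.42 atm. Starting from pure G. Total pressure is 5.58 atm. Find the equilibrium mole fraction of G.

y_G = 0.402

Basis: 1 mol G initially; let X = conversion of G. Extent ξ = 0.5X.
Mole table: n_G = 1 − X; n_E = 1.5X.
Summing: n_T = 1 + 0.5X.
y_i = n_i/n_T, p_i = y_i·P. K_p = p_E^3 / (p_G^2).
Substituting and setting equal to 7.42 atm gives a polynomial in X; the root in (0,1) is X = 0.498.
Then n_G = 0.502, n_T = 1.25, so y_G = 0.402.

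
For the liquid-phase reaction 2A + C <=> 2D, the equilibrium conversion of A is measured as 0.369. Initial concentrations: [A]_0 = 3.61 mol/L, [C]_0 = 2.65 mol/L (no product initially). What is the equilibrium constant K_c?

Let X = conversion of A.
Concentrations: [A] = 3.61 − 3.61X; [C] = 2.65 − 1.8X; [D] = 3.61X.
At X = 0.369: [A] = 2.28, [C] = 1.98, [D] = 1.33.
K_c = [D]^2 / ([A]^2 [C]) = 0.172 L/mol.

K_c = 0.172 L/mol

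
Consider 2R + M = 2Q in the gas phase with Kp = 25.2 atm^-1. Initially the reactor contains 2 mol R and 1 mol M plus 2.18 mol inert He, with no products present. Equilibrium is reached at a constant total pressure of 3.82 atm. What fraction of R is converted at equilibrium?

X = 0.713

Basis: 2 mol R initially; let X = conversion of R. Extent ξ = X.
At extent ξ: n_R = 2 − 2X; n_M = 1 − X; n_Q = 2X; n_I = 2.18 (inert).
Summing: n_T = 5.18 − X.
With p_i = (n_i/n_T)P, Kp = p_Q^2 / (p_R^2 p_M).
Substituting and setting equal to 25.2 atm^-1 gives a polynomial in X; the root in (0,1) is X = 0.713.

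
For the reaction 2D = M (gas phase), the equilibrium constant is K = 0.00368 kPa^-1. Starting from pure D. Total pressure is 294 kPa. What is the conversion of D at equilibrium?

X = 0.567

Take 1 mol D as basis and let X be its fractional conversion, so ξ = 0.5X.
Species balance: n_D = 1 − X; n_M = 0.5X.
n_T = Σnᵢ = 1 − 0.5X.
Mole fractions y_i = n_i/n_T; K = p_M / (p_D^2) with p_i = y_i·P.
Setting this equal to 0.00368 kPa^-1 and taking the physical root (0 < X < 1) gives X = 0.567.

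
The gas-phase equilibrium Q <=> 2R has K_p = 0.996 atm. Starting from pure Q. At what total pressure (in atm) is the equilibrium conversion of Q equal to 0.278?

P = 2.97 atm

Basis: 1 mol Q initially; let X = conversion of Q. Extent ξ = X.
Species balance: n_Q = 1 − X; n_R = 2X.
Summing: n_T = 1 + X.
K_p = p_R^2 / (p_Q) with p_i = (n_i/n_T)·P.
At X = 0.278: the mole-fraction product g(X) = Π y_i^ν_i = 0.335. Since K_p = g(X)·P^{1}, P = (K_p/g)^(1/1) = (0.996/0.335)^(1/1) = 2.97 atm.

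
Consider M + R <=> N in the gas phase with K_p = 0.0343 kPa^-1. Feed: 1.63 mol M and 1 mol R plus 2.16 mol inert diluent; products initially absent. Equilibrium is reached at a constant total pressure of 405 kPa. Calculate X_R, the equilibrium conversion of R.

X = 0.751

Let X = conversion of R (basis 1 mol R); extent of reaction ξ = X.
Moles: n_M = 1.63 − X; n_R = 1 − X; n_N = X; n_I = 2.16 (inert).
n_T = Σnᵢ = 4.79 − X.
Mole fractions y_i = n_i/n_T; K_p = p_N / (p_M p_R) with p_i = y_i·P.
Equating to 0.0343 kPa^-1 and solving on 0 < X < 1: X = 0.751.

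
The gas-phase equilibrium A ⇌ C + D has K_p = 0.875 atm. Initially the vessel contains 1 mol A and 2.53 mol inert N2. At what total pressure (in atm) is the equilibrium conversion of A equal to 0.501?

P = 7.01 atm

Basis: 1 mol A initially; let X = conversion of A. Extent ξ = X.
Mole table: n_A = 1 − X; n_C = X; n_D = X; n_I = 2.53 (inert).
Summing: n_T = 3.53 + X.
K_p = p_C p_D / (p_A) with p_i = (n_i/n_T)·P.
At X = 0.501: the mole-fraction product g(X) = Π y_i^ν_i = 0.1248. Since K_p = g(X)·P^{1}, P = (K_p/g)^(1/1) = (0.875/0.1248)^(1/1) = 7.01 atm.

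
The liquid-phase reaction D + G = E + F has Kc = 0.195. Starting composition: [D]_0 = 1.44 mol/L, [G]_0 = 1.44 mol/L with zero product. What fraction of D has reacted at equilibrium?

X = 0.306

Let X = conversion of D; extent ξ = 1.44·X mol/L.
Concentrations: [D] = 1.44 − 1.44X; [G] = 1.44 − 1.44X; [E] = 1.44X; [F] = 1.44X.
Kc = [E] [F] / ([D] [G]).
Setting equal to 0.195 and solving for X on (0,1) gives X = 0.306.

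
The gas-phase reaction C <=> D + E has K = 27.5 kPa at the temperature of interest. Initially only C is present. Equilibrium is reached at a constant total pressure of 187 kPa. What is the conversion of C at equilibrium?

X = 0.358

Take 1 mol C as basis and let X be its fractional conversion, so ξ = X.
At extent ξ: n_C = 1 − X; n_D = X; n_E = X.
n_T = Σnᵢ = 1 + X.
y_i = n_i/n_T, p_i = y_i·P. K = p_D p_E / (p_C).
Substituting and setting equal to 27.5 kPa gives a polynomial in X; the root in (0,1) is X = 0.358.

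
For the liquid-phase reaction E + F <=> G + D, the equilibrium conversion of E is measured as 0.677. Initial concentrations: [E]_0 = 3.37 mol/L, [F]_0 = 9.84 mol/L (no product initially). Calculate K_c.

Let X = conversion of E.
Concentrations: [E] = 3.37 − 3.37X; [F] = 9.84 − 3.37X; [G] = 3.37X; [D] = 3.37X.
At X = 0.677: [E] = 1.09, [F] = 7.56, [G] = 2.28, [D] = 2.28.
K_c = [G] [D] / ([E] [F]) = 0.633.

K_c = 0.633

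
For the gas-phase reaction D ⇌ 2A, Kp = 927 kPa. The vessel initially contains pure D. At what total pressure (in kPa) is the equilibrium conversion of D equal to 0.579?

P = 460 kPa

Let X = conversion of D (basis 1 mol D); extent of reaction ξ = X.
At extent ξ: n_D = 1 − X; n_A = 2X.
Summing: n_T = 1 + X.
Kp = p_A^2 / (p_D) with p_i = (n_i/n_T)·P.
At X = 0.579: the mole-fraction product g(X) = Π y_i^ν_i = 2.017. Since Kp = g(X)·P^{1}, P = (Kp/g)^(1/1) = (927/2.017)^(1/1) = 460 kPa.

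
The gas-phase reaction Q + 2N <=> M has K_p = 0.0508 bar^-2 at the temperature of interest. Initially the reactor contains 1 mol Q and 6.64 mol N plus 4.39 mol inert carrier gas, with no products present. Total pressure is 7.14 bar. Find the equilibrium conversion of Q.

Basis: 1 mol Q initially; let X = conversion of Q. Extent ξ = X.
Mole table: n_Q = 1 − X; n_N = 6.64 − 2X; n_M = X; n_I = 4.39 (inert).
Total moles n_T = 12 − 2X.
With p_i = (n_i/n_T)P, K_p = p_M / (p_Q p_N^2).
This yields a degree-3 equation in X; solving on (0,1), X = 0.411.

X = 0.411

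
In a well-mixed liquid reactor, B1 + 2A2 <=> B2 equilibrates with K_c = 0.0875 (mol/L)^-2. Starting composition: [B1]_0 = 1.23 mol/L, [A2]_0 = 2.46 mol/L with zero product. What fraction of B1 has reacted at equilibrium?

Let X = conversion of B1; extent ξ = 1.23·X mol/L.
Concentrations: [B1] = 1.23 − 1.23X; [A2] = 2.46 − 2.46X; [B2] = 1.23X.
K_c = [B2] / ([B1] [A2]^2).
This equals 0.0875 at X = 0.236 (the root in 0 < X < 1).

X = 0.236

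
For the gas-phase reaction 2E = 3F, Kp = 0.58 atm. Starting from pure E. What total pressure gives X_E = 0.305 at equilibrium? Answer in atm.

Let X = conversion of E (basis 1 mol E); extent of reaction ξ = 0.5X.
Moles: n_E = 1 − X; n_F = 1.5X.
n_T = Σnᵢ = 1 + 0.5X.
Kp = p_F^3 / (p_E^2) with p_i = (n_i/n_T)·P.
At X = 0.305: the mole-fraction product g(X) = Π y_i^ν_i = 0.172. Since Kp = g(X)·P^{1}, P = (Kp/g)^(1/1) = (0.58/0.172)^(1/1) = 3.37 atm.

P = 3.37 atm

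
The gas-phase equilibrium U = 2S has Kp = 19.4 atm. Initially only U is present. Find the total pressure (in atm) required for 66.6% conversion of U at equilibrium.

Basis: 1 mol U initially; let X = conversion of U. Extent ξ = X.
At extent ξ: n_U = 1 − X; n_S = 2X.
n_T = Σnᵢ = 1 + X.
Kp = p_S^2 / (p_U) with p_i = (n_i/n_T)·P.
At X = 0.666: the mole-fraction product g(X) = Π y_i^ν_i = 3.189. Since Kp = g(X)·P^{1}, P = (Kp/g)^(1/1) = (19.4/3.189)^(1/1) = 6.08 atm.

P = 6.08 atm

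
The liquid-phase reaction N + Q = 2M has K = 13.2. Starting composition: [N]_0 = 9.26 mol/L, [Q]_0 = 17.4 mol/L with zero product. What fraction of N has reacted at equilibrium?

Let X = conversion of N; extent ξ = 9.26·X mol/L.
Concentrations: [N] = 9.26 − 9.26X; [Q] = 17.4 − 9.26X; [M] = 18.5X.
K = [M]^2 / ([N] [Q]).
Equating to 13.2: the physical root is X = 0.812.

X = 0.812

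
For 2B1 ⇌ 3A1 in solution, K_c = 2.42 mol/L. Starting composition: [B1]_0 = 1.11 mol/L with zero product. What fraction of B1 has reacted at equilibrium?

Let X = conversion of B1; extent ξ = 1.11X/2 mol/L.
Concentrations: [B1] = 1.11 − 1.11X; [A1] = 1.67X.
K_c = [A1]^3 / ([B1]^2).
Solving K_c = 2.42 for X ∈ (0,1): X = 0.526.

X = 0.526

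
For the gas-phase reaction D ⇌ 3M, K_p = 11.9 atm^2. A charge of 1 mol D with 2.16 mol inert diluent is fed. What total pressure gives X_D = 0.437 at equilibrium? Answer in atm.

Take 1 mol D as basis and let X be its fractional conversion, so ξ = X.
Species balance: n_D = 1 − X; n_M = 3X; n_I = 2.16 (inert).
Summing: n_T = 3.16 + 2X.
K_p = p_M^3 / (p_D) with p_i = (n_i/n_T)·P.
At X = 0.437: the mole-fraction product g(X) = Π y_i^ν_i = 0.2459. Since K_p = g(X)·P^{2}, P = (K_p/g)^(1/2) = (11.9/0.2459)^(1/2) = 6.96 atm.

P = 6.96 atm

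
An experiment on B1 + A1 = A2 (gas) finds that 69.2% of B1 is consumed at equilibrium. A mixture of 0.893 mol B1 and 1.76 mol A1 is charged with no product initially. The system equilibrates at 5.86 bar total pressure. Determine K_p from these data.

Take 0.893 mol B1 as basis and let X be its fractional conversion, so ξ = 0.893X.
At extent ξ: n_B1 = 0.893 − 0.893X; n_A1 = 1.76 − 0.893X; n_A2 = 0.893X.
Summing: n_T = 2.65 − 0.893X.
At X = 0.692: n_B1 = 0.275, n_A1 = 1.14, n_A2 = 0.618, n_T = 2.04.
p_i = (n_i/n_T)·P. K_p = p_A2 / (p_B1 p_A1) = 0.683 bar^-1.

K_p = 0.683 bar^-1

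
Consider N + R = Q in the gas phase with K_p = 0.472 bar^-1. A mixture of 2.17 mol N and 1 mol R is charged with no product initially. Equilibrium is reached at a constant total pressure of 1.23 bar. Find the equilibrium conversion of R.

X = 0.275

Let X = conversion of R (basis 1 mol R); extent of reaction ξ = X.
At extent ξ: n_N = 2.17 − X; n_R = 1 − X; n_Q = X.
Total moles n_T = 3.17 − X.
y_i = n_i/n_T, p_i = y_i·P. K_p = p_Q / (p_N p_R).
Equating to 0.472 bar^-1 and solving on 0 < X < 1: X = 0.275.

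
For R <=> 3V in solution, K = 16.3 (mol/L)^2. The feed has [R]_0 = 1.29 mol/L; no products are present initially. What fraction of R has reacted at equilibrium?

X = 0.548

Let X = conversion of R; extent ξ = 1.29·X mol/L.
Concentrations: [R] = 1.29 − 1.29X; [V] = 3.87X.
K = [V]^3 / ([R]).
Solving K = 16.3 for X ∈ (0,1): X = 0.548.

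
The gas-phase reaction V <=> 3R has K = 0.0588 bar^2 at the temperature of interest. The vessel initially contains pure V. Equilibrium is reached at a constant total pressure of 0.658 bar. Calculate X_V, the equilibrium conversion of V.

Take 1 mol V as basis and let X be its fractional conversion, so ξ = X.
Moles: n_V = 1 − X; n_R = 3X.
Summing: n_T = 1 + 2X.
y_i = n_i/n_T, p_i = y_i·P. K = p_R^3 / (p_V).
Equating to 0.0588 bar^2 and solving on 0 < X < 1: X = 0.199.

X = 0.199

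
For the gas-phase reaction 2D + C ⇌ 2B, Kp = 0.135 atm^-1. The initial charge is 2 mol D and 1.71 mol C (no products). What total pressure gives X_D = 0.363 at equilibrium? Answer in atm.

Take 2 mol D as basis and let X be its fractional conversion, so ξ = X.
Moles: n_D = 2 − 2X; n_C = 1.71 − X; n_B = 2X.
Total moles n_T = 3.71 − X.
Kp = p_B^2 / (p_D^2 p_C) with p_i = (n_i/n_T)·P.
At X = 0.363: the mole-fraction product g(X) = Π y_i^ν_i = 0.8069. Since Kp = g(X)·P^{-1}, P = (g/Kp)^(1/1) = (0.8069/0.135)^(1/1) = 5.98 atm.

P = 5.98 atm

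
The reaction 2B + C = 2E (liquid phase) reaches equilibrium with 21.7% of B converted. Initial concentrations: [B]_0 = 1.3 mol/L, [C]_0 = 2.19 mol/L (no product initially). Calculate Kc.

Kc = 0.0375 L/mol

Let X = conversion of B.
Concentrations: [B] = 1.3 − 1.3X; [C] = 2.19 − 0.65X; [E] = 1.3X.
At X = 0.217: [B] = 1.02, [C] = 2.05, [E] = 0.282.
Kc = [E]^2 / ([B]^2 [C]) = 0.0375 L/mol.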